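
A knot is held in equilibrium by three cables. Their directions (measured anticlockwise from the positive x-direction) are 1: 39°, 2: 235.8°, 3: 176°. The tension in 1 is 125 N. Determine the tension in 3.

T_3 ≈ 41.8 N

Resolve: ΣF_x = 125 cos 39° + T_2 cos 235.8° + T_3 cos 176° = 0.
        ΣF_y = 125 sin 39° + T_2 sin 235.8° + T_3 sin 176° = 0.
The known terms sum to (97.14, 78.67) N, so -0.5621 T_2 − 0.9976 T_3 = -97.14 and -0.8271 T_2 + 0.0698 T_3 = -78.67.
Solving simultaneously: T_2 = 98.64 N, T_3 = 41.80 N.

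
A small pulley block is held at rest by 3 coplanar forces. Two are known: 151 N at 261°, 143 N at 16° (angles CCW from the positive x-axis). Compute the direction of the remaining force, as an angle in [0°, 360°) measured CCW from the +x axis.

Sum the known components: ΣF_x = 113.8 N, ΣF_y = -109.7 N.
For equilibrium the remaining force must supply (−ΣF_x, −ΣF_y) = (-113.8, 109.7) N.
Magnitude = √((-113.8)² + (109.7)²) = 158.1 N; direction = atan2(109.7, -113.8) = 136.1°.

θ ≈ 136°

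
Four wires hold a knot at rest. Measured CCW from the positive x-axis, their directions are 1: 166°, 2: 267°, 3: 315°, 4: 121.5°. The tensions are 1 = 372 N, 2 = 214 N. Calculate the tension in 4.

Resolve: ΣF_x = 372 cos 166° + 214 cos 267° + T_3 cos 315° + T_4 cos 121.5° = 0.
        ΣF_y = 372 sin 166° + 214 sin 267° + T_3 sin 315° + T_4 sin 121.5° = 0.
The known terms sum to (-372.1, -123.7) N, so 0.7071 T_3 − 0.5225 T_4 = 372.1 and -0.7071 T_3 + 0.8526 T_4 = 123.7.
Solving simultaneously: T_3 = 1636 N, T_4 = 1502 N.

T_4 ≈ 1500 N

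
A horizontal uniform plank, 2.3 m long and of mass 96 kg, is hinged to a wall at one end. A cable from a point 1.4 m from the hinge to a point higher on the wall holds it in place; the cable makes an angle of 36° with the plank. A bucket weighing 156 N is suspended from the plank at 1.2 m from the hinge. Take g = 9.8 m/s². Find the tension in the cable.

Take torques about the hinge: T sin 36° · 1.4 = 96×9.8×1.15 + 156×1.2 = 1269.1 N·m.
So T = 1269.1 / (0.5878 × 1.4) = 1542.3 N.

T ≈ 1540 N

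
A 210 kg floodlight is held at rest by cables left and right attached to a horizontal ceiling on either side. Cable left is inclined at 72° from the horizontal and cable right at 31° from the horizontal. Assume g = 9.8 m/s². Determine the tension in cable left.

Weight W = 210 × 9.8 = 2058 N acts straight down.
Horizontal: T_left cos 72° = T_right cos 31°  →  T_right = 0.3605 T_left.
Vertical: T_left sin 72° + T_right sin 31° = 2058.
Substituting the horizontal relation into the vertical equation gives 1.137 T_left = 2058, so T_left = 1810 N.

T_left ≈ 1810 N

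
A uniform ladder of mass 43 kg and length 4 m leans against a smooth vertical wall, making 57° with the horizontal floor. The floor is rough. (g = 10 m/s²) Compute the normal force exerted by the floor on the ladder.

N_floor ≈ 430 N

ΣF_y = 0: N_floor = 43×10 = 430 N.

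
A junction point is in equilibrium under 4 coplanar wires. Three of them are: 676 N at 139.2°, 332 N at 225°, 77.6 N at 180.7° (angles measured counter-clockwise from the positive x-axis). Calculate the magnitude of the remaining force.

F ≈ 849 N

Sum the known components: ΣF_x = -824.1 N, ΣF_y = 206 N.
For equilibrium the remaining force must supply (−ΣF_x, −ΣF_y) = (824.1, -206) N.
Magnitude = √((824.1)² + (-206)²) = 849.4 N; direction = atan2(-206, 824.1) = 346.0°.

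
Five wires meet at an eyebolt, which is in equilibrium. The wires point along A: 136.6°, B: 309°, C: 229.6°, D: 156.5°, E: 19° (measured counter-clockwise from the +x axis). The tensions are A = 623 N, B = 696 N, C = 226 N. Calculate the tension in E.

Resolve: ΣF_x = 623 cos 136.6° + 696 cos 309° + 226 cos 229.6° + T_D cos 156.5° + T_E cos 19° = 0.
        ΣF_y = 623 sin 136.6° + 696 sin 309° + 226 sin 229.6° + T_D sin 156.5° + T_E sin 19° = 0.
The known terms sum to (-161.1, -284.9) N, so -0.9171 T_D + 0.9455 T_E = 161.1 and 0.3987 T_D + 0.3256 T_E = 284.9.
Solving simultaneously: T_D = 321.1 N, T_E = 481.9 N.

T_E ≈ 482 N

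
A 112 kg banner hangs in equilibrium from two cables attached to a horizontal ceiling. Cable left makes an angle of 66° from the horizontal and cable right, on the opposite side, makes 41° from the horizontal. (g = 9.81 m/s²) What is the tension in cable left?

Weight W = 112 × 9.81 = 1099 N acts straight down.
Horizontal: T_left cos 66° = T_right cos 41°  →  T_right = 0.5389 T_left.
Vertical: T_left sin 66° + T_right sin 41° = 1099.
Substituting the horizontal relation into the vertical equation gives 1.267 T_left = 1099, so T_left = 867.1 N.

T_left ≈ 867 N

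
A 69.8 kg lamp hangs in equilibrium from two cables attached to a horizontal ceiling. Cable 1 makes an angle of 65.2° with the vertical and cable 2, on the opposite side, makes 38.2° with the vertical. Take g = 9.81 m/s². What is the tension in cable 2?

T_2 ≈ 639 N

Angles from the horizontal: cable 1 is 90° − 65.2° = 24.8°, cable 2 is 90° − 38.2° = 51.8°.
Weight W = 69.8 × 9.81 = 684.7 N acts straight down.
Horizontal: T_1 cos 24.8° = T_2 cos 51.8°  →  T_1 = 0.6812 T_2.
Vertical: T_1 sin 24.8° + T_2 sin 51.8° = 684.7.
Substituting the horizontal relation into the vertical equation gives 1.072 T_2 = 684.7, so T_2 = 639 N.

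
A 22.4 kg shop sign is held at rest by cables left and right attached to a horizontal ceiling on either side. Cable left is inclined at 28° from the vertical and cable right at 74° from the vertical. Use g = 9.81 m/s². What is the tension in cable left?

Angles from the horizontal: cable left is 90° − 28° = 62°, cable right is 90° − 74° = 16°.
Weight W = 22.4 × 9.81 = 219.7 N acts straight down.
Horizontal: T_left cos 62° = T_right cos 16°  →  T_right = 0.4884 T_left.
Vertical: T_left sin 62° + T_right sin 16° = 219.7.
Substituting the horizontal relation into the vertical equation gives 1.018 T_left = 219.7, so T_left = 216 N.

T_left ≈ 216 N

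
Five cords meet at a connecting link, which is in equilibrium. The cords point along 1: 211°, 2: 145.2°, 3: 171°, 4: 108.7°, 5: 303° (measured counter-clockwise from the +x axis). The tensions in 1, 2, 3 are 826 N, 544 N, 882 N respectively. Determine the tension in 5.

Resolve: ΣF_x = 826 cos 211° + 544 cos 145.2° + 882 cos 171° + T_4 cos 108.7° + T_5 cos 303° = 0.
        ΣF_y = 826 sin 211° + 544 sin 145.2° + 882 sin 171° + T_4 sin 108.7° + T_5 sin 303° = 0.
The known terms sum to (-2026, 23.02) N, so -0.3206 T_4 + 0.5446 T_5 = 2026 and 0.9472 T_4 − 0.8387 T_5 = -23.02.
Solving simultaneously: T_4 = 6828 N, T_5 = 7739 N.

T_5 ≈ 7740 N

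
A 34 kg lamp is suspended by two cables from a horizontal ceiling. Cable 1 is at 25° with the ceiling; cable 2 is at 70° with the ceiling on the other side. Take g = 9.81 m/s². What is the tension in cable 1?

T_1 ≈ 115 N

Weight W = 34 × 9.81 = 333.5 N acts straight down.
Horizontal: T_1 cos 25° = T_2 cos 70°  →  T_2 = 2.65 T_1.
Vertical: T_1 sin 25° + T_2 sin 70° = 333.5.
Substituting the horizontal relation into the vertical equation gives 2.913 T_1 = 333.5, so T_1 = 114.5 N.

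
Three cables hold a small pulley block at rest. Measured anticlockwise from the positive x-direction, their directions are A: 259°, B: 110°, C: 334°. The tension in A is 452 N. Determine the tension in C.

T_C ≈ 335 N

Resolve: ΣF_x = 452 cos 259° + T_B cos 110° + T_C cos 334° = 0.
        ΣF_y = 452 sin 259° + T_B sin 110° + T_C sin 334° = 0.
The known terms sum to (-86.25, -443.7) N, so -0.3420 T_B + 0.8988 T_C = 86.25 and 0.9397 T_B − 0.4384 T_C = 443.7.
Solving simultaneously: T_B = 628.5 N, T_C = 335.1 N.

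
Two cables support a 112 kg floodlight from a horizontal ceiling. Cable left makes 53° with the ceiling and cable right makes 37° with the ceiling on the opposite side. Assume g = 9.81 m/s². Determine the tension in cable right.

Weight W = 112 × 9.81 = 1099 N acts straight down.
Horizontal: T_left cos 53° = T_right cos 37°  →  T_left = 1.327 T_right.
Vertical: T_left sin 53° + T_right sin 37° = 1099.
Substituting the horizontal relation into the vertical equation gives 1.662 T_right = 1099, so T_right = 661.2 N.

T_right ≈ 661 N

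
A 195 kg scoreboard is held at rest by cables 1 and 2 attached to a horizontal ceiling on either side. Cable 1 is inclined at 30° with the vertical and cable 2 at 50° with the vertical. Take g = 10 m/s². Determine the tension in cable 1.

T_1 ≈ 1520 N

Angles from the horizontal: cable 1 is 90° − 30° = 60°, cable 2 is 90° − 50° = 40°.
Weight W = 195 × 10 = 1950 N acts straight down.
Horizontal: T_1 cos 60° = T_2 cos 40°  →  T_2 = 0.6527 T_1.
Vertical: T_1 sin 60° + T_2 sin 40° = 1950.
Substituting the horizontal relation into the vertical equation gives 1.286 T_1 = 1950, so T_1 = 1517 N.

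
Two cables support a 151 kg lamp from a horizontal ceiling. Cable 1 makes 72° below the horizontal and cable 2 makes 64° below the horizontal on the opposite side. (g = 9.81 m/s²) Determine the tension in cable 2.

T_2 ≈ 659 N

Weight W = 151 × 9.81 = 1481 N acts straight down.
Horizontal: T_1 cos 72° = T_2 cos 64°  →  T_1 = 1.419 T_2.
Vertical: T_1 sin 72° + T_2 sin 64° = 1481.
Substituting the horizontal relation into the vertical equation gives 2.248 T_2 = 1481, so T_2 = 659 N.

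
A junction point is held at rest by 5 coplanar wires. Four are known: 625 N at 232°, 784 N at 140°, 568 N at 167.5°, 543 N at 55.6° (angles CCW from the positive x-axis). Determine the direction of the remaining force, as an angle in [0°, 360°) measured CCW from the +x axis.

θ ≈ 335°

Sum the known components: ΣF_x = -1233 N, ΣF_y = 582.4 N.
For equilibrium the remaining force must supply (−ΣF_x, −ΣF_y) = (1233, -582.4) N.
Magnitude = √((1233)² + (-582.4)²) = 1364 N; direction = atan2(-582.4, 1233) = 334.7°.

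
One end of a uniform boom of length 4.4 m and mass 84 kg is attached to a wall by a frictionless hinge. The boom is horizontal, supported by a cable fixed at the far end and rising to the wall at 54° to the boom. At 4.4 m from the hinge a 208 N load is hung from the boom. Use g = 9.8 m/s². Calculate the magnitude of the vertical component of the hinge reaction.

|H_y| ≈ 412 N

Take torques about the hinge: T sin 54° · 4.4 = 84×9.8×2.2 + 208×4.4 = 2726.2 N·m.
So T = 2726.2 / (0.8090 × 4.4) = 765.87 N.
ΣF_y = 0: H_y = (84×9.8 + 208) − T sin 54° = 1031.2 − 619.6 = 411.6 N.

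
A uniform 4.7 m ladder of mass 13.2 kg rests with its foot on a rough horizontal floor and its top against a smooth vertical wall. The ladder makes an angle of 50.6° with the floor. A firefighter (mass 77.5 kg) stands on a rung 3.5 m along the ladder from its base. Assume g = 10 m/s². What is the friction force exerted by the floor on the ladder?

f ≈ 528 N

Torques about the foot: N_wall · 4.7 sin 50.6° = 13.2×10×2.35 cos 50.6° + 77.5×10×3.5 cos 50.6° → N_wall = 528.27 N.
ΣF_x = 0: f_floor = N_wall = 528.27 N.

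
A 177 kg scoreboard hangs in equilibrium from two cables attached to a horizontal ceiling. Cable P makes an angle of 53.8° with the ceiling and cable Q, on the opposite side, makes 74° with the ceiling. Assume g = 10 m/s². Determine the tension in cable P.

T_P ≈ 617 N

Weight W = 177 × 10 = 1770 N acts straight down.
Horizontal: T_P cos 53.8° = T_Q cos 74°  →  T_Q = 2.143 T_P.
Vertical: T_P sin 53.8° + T_Q sin 74° = 1770.
Substituting the horizontal relation into the vertical equation gives 2.867 T_P = 1770, so T_P = 617.4 N.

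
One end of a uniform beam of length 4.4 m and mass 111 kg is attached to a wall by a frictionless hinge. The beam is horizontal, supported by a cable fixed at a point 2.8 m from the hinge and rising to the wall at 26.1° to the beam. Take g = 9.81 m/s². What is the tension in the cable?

T ≈ 1940 N

Take torques about the hinge: T sin 26.1° · 2.8 = 111×9.81×2.2 = 2395.6 N·m.
So T = 2395.6 / (0.4399 × 2.8) = 1944.8 N.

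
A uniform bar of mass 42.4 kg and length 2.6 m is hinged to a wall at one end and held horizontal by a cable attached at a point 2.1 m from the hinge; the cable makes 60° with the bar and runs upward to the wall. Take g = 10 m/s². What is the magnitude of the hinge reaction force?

Take torques about the hinge: T sin 60° · 2.1 = 42.4×10×1.3 = 551.2 N·m.
So T = 551.2 / (0.8660 × 2.1) = 303.08 N.
ΣF_x = 0: H_x = T cos 60° = 151.54 N.
ΣF_y = 0: H_y = (42.4×10) − T sin 60° = 424 − 262.48 = 161.52 N.
|H| = √(H_x² + H_y²) = √((151.54)² + (161.52)²) = 221.48 N.

|H| ≈ 221 N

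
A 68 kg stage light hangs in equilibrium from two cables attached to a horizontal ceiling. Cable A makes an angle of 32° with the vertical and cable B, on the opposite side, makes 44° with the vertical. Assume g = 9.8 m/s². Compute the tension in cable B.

T_B ≈ 364 N

Angles from the horizontal: cable A is 90° − 32° = 58°, cable B is 90° − 44° = 46°.
Weight W = 68 × 9.8 = 666.4 N acts straight down.
Horizontal: T_A cos 58° = T_B cos 46°  →  T_A = 1.311 T_B.
Vertical: T_A sin 58° + T_B sin 46° = 666.4.
Substituting the horizontal relation into the vertical equation gives 1.831 T_B = 666.4, so T_B = 363.9 N.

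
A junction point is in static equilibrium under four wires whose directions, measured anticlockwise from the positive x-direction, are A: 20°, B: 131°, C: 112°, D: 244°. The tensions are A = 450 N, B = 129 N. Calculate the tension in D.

Resolve: ΣF_x = 450 cos 20° + 129 cos 131° + T_C cos 112° + T_D cos 244° = 0.
        ΣF_y = 450 sin 20° + 129 sin 131° + T_C sin 112° + T_D sin 244° = 0.
The known terms sum to (338.2, 251.3) N, so -0.3746 T_C − 0.4384 T_D = -338.2 and 0.9272 T_C − 0.8988 T_D = -251.3.
Solving simultaneously: T_C = 260.9 N, T_D = 548.7 N.

T_D ≈ 549 N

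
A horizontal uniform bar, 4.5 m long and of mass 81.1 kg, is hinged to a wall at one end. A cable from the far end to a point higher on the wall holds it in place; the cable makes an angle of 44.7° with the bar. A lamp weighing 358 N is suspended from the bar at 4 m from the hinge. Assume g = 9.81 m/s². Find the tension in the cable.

Take torques about the hinge: T sin 44.7° · 4.5 = 81.1×9.81×2.25 + 358×4 = 3222.1 N·m.
So T = 3222.1 / (0.7034 × 4.5) = 1017.9 N.

T ≈ 1020 N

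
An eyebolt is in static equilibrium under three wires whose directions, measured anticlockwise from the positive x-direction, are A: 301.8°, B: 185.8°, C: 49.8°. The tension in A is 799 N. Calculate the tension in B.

Resolve: ΣF_x = 799 cos 301.8° + T_B cos 185.8° + T_C cos 49.8° = 0.
        ΣF_y = 799 sin 301.8° + T_B sin 185.8° + T_C sin 49.8° = 0.
The known terms sum to (421, -679.1) N, so -0.9949 T_B + 0.6455 T_C = -421 and -0.1011 T_B + 0.7638 T_C = 679.1.
Solving simultaneously: T_B = 1094 N, T_C = 1034 N.

T_B ≈ 1090 N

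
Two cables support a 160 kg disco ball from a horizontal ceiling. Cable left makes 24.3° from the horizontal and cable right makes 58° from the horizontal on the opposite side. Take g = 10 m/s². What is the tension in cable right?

T_right ≈ 1470 N

Weight W = 160 × 10 = 1600 N acts straight down.
Horizontal: T_left cos 24.3° = T_right cos 58°  →  T_left = 0.5814 T_right.
Vertical: T_left sin 24.3° + T_right sin 58° = 1600.
Substituting the horizontal relation into the vertical equation gives 1.087 T_right = 1600, so T_right = 1472 N.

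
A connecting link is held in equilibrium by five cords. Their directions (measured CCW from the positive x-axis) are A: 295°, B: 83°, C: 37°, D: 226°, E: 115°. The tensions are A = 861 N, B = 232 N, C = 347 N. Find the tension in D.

Resolve: ΣF_x = 861 cos 295° + 232 cos 83° + 347 cos 37° + T_D cos 226° + T_E cos 115° = 0.
        ΣF_y = 861 sin 295° + 232 sin 83° + 347 sin 37° + T_D sin 226° + T_E sin 115° = 0.
The known terms sum to (669.3, -341.2) N, so -0.6947 T_D − 0.4226 T_E = -669.3 and -0.7193 T_D + 0.9063 T_E = 341.2.
Solving simultaneously: T_D = 495.3 N, T_E = 769.6 N.

T_D ≈ 495 N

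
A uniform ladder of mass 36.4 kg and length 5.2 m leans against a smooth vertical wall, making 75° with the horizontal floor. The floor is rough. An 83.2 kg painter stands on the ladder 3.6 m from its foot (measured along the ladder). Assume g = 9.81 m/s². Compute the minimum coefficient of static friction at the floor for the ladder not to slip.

μ_min ≈ 0.170

ΣF_y = 0: N_floor = 36.4×9.81 + 83.2×9.81 = 1173.3 N.
Torques about the foot: N_wall · 5.2 sin 75° = 36.4×9.81×2.6 cos 75° + 83.2×9.81×3.6 cos 75° → N_wall = 199.25 N.
ΣF_x = 0: f_floor = N_wall = 199.25 N.
μ_min = f_floor / N_floor = 199.25 / 1173.3 = 0.1698.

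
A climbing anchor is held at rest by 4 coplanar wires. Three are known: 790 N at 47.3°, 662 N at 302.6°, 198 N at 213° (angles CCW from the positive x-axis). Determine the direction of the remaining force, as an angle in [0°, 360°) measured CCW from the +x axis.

θ ≈ 173°

Sum the known components: ΣF_x = 726.4 N, ΣF_y = -84.96 N.
For equilibrium the remaining force must supply (−ΣF_x, −ΣF_y) = (-726.4, 84.96) N.
Magnitude = √((-726.4)² + (84.96)²) = 731.3 N; direction = atan2(84.96, -726.4) = 173.3°.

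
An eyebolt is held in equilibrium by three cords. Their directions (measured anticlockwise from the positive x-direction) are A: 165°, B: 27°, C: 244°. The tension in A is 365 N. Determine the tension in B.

Resolve: ΣF_x = 365 cos 165° + T_B cos 27° + T_C cos 244° = 0.
        ΣF_y = 365 sin 165° + T_B sin 27° + T_C sin 244° = 0.
The known terms sum to (-352.6, 94.47) N, so 0.8910 T_B − 0.4384 T_C = 352.6 and 0.4540 T_B − 0.8988 T_C = -94.47.
Solving simultaneously: T_B = 595.4 N, T_C = 405.8 N.

T_B ≈ 595 N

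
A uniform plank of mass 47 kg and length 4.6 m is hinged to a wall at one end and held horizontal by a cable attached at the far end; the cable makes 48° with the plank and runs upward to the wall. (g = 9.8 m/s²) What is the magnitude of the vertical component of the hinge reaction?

Take torques about the hinge: T sin 48° · 4.6 = 47×9.8×2.3 = 1059.4 N·m.
So T = 1059.4 / (0.7431 × 4.6) = 309.9 N.
ΣF_y = 0: H_y = (47×9.8) − T sin 48° = 460.6 − 230.3 = 230.3 N.

|H_y| ≈ 230 N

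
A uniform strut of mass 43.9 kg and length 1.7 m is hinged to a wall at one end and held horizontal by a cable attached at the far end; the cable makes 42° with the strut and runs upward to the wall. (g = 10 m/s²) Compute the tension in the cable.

T ≈ 328 N

Take torques about the hinge: T sin 42° · 1.7 = 43.9×10×0.85 = 373.15 N·m.
So T = 373.15 / (0.6691 × 1.7) = 328.04 N.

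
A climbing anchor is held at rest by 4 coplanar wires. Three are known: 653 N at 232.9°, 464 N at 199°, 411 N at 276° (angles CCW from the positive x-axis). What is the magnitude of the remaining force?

F ≈ 1340 N

Sum the known components: ΣF_x = -789.7 N, ΣF_y = -1081 N.
For equilibrium the remaining force must supply (−ΣF_x, −ΣF_y) = (789.7, 1081) N.
Magnitude = √((789.7)² + (1081)²) = 1338 N; direction = atan2(1081, 789.7) = 53.8°.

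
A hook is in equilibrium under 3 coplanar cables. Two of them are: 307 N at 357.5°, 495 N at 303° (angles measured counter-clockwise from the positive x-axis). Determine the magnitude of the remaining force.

F ≈ 718 N

Sum the known components: ΣF_x = 576.3 N, ΣF_y = -428.5 N.
For equilibrium the remaining force must supply (−ΣF_x, −ΣF_y) = (-576.3, 428.5) N.
Magnitude = √((-576.3)² + (428.5)²) = 718.2 N; direction = atan2(428.5, -576.3) = 143.4°.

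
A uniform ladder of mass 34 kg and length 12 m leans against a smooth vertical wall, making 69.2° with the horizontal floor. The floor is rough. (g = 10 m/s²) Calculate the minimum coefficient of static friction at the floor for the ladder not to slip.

ΣF_y = 0: N_floor = 34×10 = 340 N.
Torques about the foot: N_wall · 12 sin 69.2° = 34×10×6 cos 69.2° → N_wall = 64.577 N.
ΣF_x = 0: f_floor = N_wall = 64.577 N.
μ_min = f_floor / N_floor = 64.577 / 340 = 0.1899.

μ_min ≈ 0.190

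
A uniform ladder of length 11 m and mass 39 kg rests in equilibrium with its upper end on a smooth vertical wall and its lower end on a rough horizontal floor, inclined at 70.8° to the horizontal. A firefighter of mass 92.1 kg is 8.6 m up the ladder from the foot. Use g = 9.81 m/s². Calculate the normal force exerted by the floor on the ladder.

N_floor ≈ 1290 N

ΣF_y = 0: N_floor = 39×9.81 + 92.1×9.81 = 1286.1 N.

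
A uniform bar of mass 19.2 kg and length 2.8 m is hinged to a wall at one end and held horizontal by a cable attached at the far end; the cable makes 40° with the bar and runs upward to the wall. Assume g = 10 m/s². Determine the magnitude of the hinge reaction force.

Take torques about the hinge: T sin 40° · 2.8 = 19.2×10×1.4 = 268.8 N·m.
So T = 268.8 / (0.6428 × 2.8) = 149.35 N.
ΣF_x = 0: H_x = T cos 40° = 114.41 N.
ΣF_y = 0: H_y = (19.2×10) − T sin 40° = 192 − 96 = 96 N.
|H| = √(H_x² + H_y²) = √((114.41)² + (96)²) = 149.35 N.

|H| ≈ 149 N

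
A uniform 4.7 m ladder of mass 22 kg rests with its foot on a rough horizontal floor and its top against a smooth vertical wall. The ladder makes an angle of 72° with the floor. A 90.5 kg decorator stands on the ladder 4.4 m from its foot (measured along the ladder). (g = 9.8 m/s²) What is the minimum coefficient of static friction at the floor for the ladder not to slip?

ΣF_y = 0: N_floor = 22×9.8 + 90.5×9.8 = 1102.5 N.
Torques about the foot: N_wall · 4.7 sin 72° = 22×9.8×2.35 cos 72° + 90.5×9.8×4.4 cos 72° → N_wall = 304.8 N.
ΣF_x = 0: f_floor = N_wall = 304.8 N.
μ_min = f_floor / N_floor = 304.8 / 1102.5 = 0.2765.

μ_min ≈ 0.276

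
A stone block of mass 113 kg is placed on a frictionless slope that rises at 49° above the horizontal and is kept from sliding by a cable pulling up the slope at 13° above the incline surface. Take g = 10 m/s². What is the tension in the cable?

Take axes along and perpendicular to the incline. Weight components: W sin 49° = 852.8 N down-slope, W cos 49° = 741.3 N into the surface.
Along incline: T cos 13° = W sin 49° → T = 875.3 N.
Perpendicular: N = W cos 49° − T sin 13° = 544.5 N.

T ≈ 875 N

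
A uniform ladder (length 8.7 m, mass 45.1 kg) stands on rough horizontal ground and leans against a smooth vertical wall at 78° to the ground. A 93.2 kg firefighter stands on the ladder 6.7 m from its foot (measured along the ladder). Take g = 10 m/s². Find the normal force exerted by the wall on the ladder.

N_wall ≈ 200 N

Torques about the foot: N_wall · 8.7 sin 78° = 45.1×10×4.35 cos 78° + 93.2×10×6.7 cos 78° → N_wall = 200.49 N.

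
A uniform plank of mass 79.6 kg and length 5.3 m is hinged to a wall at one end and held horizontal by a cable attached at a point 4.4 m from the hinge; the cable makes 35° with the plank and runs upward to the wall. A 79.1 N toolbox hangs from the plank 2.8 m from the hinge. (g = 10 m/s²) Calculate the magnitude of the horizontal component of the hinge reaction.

Take torques about the hinge: T sin 35° · 4.4 = 79.6×10×2.65 + 79.1×2.8 = 2330.9 N·m.
So T = 2330.9 / (0.5736 × 4.4) = 923.58 N.
ΣF_x = 0: H_x = T cos 35° = 756.55 N.

H_x ≈ 757 N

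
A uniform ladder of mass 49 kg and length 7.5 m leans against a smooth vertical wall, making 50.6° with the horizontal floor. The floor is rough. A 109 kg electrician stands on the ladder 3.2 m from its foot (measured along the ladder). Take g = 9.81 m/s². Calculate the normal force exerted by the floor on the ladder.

ΣF_y = 0: N_floor = 49×9.81 + 109×9.81 = 1550 N.

N_floor ≈ 1550 N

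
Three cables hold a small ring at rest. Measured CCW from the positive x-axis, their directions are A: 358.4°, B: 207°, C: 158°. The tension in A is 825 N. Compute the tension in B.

T_B ≈ 381 N

Resolve: ΣF_x = 825 cos 358.4° + T_B cos 207° + T_C cos 158° = 0.
        ΣF_y = 825 sin 358.4° + T_B sin 207° + T_C sin 158° = 0.
The known terms sum to (824.7, -23.04) N, so -0.8910 T_B − 0.9272 T_C = -824.7 and -0.4540 T_B + 0.3746 T_C = 23.04.
Solving simultaneously: T_B = 381 N, T_C = 523.3 N.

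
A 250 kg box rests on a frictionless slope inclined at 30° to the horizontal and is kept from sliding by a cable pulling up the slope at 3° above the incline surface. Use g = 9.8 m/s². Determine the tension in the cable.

T ≈ 1230 N

Take axes along and perpendicular to the incline. Weight components: W sin 30° = 1225 N down-slope, W cos 30° = 2122 N into the surface.
Along incline: T cos 3° = W sin 30° → T = 1227 N.
Perpendicular: N = W cos 30° − T sin 3° = 2058 N.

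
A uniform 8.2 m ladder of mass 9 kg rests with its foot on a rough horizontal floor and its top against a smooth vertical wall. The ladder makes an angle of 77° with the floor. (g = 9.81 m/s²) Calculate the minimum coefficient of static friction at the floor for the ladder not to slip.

μ_min ≈ 0.115

ΣF_y = 0: N_floor = 9×9.81 = 88.29 N.
Torques about the foot: N_wall · 8.2 sin 77° = 9×9.81×4.1 cos 77° → N_wall = 10.192 N.
ΣF_x = 0: f_floor = N_wall = 10.192 N.
μ_min = f_floor / N_floor = 10.192 / 88.29 = 0.1154.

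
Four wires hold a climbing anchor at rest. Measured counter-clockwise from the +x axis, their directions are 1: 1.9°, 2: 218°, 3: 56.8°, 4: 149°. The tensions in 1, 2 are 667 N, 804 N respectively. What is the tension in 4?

T_4 ≈ 287 N

Resolve: ΣF_x = 667 cos 1.9° + 804 cos 218° + T_3 cos 56.8° + T_4 cos 149° = 0.
        ΣF_y = 667 sin 1.9° + 804 sin 218° + T_3 sin 56.8° + T_4 sin 149° = 0.
The known terms sum to (33.07, -472.9) N, so 0.5476 T_3 − 0.8572 T_4 = -33.07 and 0.8368 T_3 + 0.5150 T_4 = 472.9.
Solving simultaneously: T_3 = 388.6 N, T_4 = 286.8 N.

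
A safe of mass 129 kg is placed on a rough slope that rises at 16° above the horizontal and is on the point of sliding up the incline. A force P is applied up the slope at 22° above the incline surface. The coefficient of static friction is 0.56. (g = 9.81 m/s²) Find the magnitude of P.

P ≈ 906 N

On the verge of sliding up the incline, friction equals μN and acts down the slope.
Perpendicular: N + P sin 22° = W cos 16° = 1216 N.
Along incline: P cos 22° = W sin 16° + μN  with W sin 16° = 348.8 N.
Solving the pair for P and N: P = 906 N, N = 877.1 N (and f = μN = 491.2 N).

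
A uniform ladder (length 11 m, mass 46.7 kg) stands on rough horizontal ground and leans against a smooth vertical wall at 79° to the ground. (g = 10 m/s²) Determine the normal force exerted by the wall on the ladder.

Torques about the foot: N_wall · 11 sin 79° = 46.7×10×5.5 cos 79° → N_wall = 45.388 N.

N_wall ≈ 45.4 N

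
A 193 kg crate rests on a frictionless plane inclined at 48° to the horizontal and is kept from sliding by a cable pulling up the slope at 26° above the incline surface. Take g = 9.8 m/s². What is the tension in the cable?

Take axes along and perpendicular to the incline. Weight components: W sin 48° = 1406 N down-slope, W cos 48° = 1266 N into the surface.
Along incline: T cos 26° = W sin 48° → T = 1564 N.
Perpendicular: N = W cos 48° − T sin 26° = 580 N.

T ≈ 1560 N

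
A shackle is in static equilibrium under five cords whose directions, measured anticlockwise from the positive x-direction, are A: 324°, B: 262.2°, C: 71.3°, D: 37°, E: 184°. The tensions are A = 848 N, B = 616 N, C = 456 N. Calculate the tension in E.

T_E ≈ 1820 N

Resolve: ΣF_x = 848 cos 324° + 616 cos 262.2° + 456 cos 71.3° + T_D cos 37° + T_E cos 184° = 0.
        ΣF_y = 848 sin 324° + 616 sin 262.2° + 456 sin 71.3° + T_D sin 37° + T_E sin 184° = 0.
The known terms sum to (748.6, -676.8) N, so 0.7986 T_D − 0.9976 T_E = -748.6 and 0.6018 T_D − 0.0698 T_E = 676.8.
Solving simultaneously: T_D = 1336 N, T_E = 1820 N.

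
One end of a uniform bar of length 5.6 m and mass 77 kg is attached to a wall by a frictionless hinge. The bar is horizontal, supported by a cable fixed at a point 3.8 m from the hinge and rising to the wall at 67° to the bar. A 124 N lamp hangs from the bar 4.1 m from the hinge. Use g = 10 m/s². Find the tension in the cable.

Take torques about the hinge: T sin 67° · 3.8 = 77×10×2.8 + 124×4.1 = 2664.4 N·m.
So T = 2664.4 / (0.9205 × 3.8) = 761.71 N.

T ≈ 762 N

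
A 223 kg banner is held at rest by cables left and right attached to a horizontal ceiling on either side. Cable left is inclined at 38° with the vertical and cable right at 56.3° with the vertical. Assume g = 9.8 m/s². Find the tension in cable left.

Angles from the horizontal: cable left is 90° − 38° = 52°, cable right is 90° − 56.3° = 33.7°.
Weight W = 223 × 9.8 = 2185 N acts straight down.
Horizontal: T_left cos 52° = T_right cos 33.7°  →  T_right = 0.74 T_left.
Vertical: T_left sin 52° + T_right sin 33.7° = 2185.
Substituting the horizontal relation into the vertical equation gives 1.199 T_left = 2185, so T_left = 1823 N.

T_left ≈ 1820 N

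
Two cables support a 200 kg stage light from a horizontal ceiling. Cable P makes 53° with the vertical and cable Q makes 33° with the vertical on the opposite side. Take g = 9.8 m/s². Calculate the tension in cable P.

Angles from the horizontal: cable P is 90° − 53° = 37°, cable Q is 90° − 33° = 57°.
Weight W = 200 × 9.8 = 1960 N acts straight down.
Horizontal: T_P cos 37° = T_Q cos 57°  →  T_Q = 1.466 T_P.
Vertical: T_P sin 37° + T_Q sin 57° = 1960.
Substituting the horizontal relation into the vertical equation gives 1.832 T_P = 1960, so T_P = 1070 N.

T_P ≈ 1070 N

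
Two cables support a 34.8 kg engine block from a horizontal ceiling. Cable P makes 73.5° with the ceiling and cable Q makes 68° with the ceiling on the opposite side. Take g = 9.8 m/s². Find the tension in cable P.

T_P ≈ 205 N

Weight W = 34.8 × 9.8 = 341 N acts straight down.
Horizontal: T_P cos 73.5° = T_Q cos 68°  →  T_Q = 0.7582 T_P.
Vertical: T_P sin 73.5° + T_Q sin 68° = 341.
Substituting the horizontal relation into the vertical equation gives 1.662 T_P = 341, so T_P = 205.2 N.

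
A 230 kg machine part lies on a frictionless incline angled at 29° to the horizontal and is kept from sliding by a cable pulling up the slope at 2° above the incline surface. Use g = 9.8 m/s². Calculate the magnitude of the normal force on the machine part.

Take axes along and perpendicular to the incline. Weight components: W sin 29° = 1093 N down-slope, W cos 29° = 1971 N into the surface.
Along incline: T cos 2° = W sin 29° → T = 1093 N.
Perpendicular: N = W cos 29° − T sin 2° = 1933 N.

N ≈ 1930 N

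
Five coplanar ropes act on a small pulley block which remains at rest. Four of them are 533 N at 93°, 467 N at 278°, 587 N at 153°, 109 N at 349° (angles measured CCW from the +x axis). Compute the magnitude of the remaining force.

Sum the known components: ΣF_x = -378.9 N, ΣF_y = 315.5 N.
For equilibrium the remaining force must supply (−ΣF_x, −ΣF_y) = (378.9, -315.5) N.
Magnitude = √((378.9)² + (-315.5)²) = 493.1 N; direction = atan2(-315.5, 378.9) = 320.2°.

F ≈ 493 N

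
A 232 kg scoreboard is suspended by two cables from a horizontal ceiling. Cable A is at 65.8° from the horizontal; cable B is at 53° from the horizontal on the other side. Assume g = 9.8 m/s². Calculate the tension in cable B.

T_B ≈ 1060 N

Weight W = 232 × 9.8 = 2274 N acts straight down.
Horizontal: T_A cos 65.8° = T_B cos 53°  →  T_A = 1.468 T_B.
Vertical: T_A sin 65.8° + T_B sin 53° = 2274.
Substituting the horizontal relation into the vertical equation gives 2.138 T_B = 2274, so T_B = 1064 N.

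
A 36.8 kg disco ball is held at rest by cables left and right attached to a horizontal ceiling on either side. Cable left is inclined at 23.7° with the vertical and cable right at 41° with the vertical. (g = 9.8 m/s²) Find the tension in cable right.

T_right ≈ 160 N

Angles from the horizontal: cable left is 90° − 23.7° = 66.3°, cable right is 90° − 41° = 49°.
Weight W = 36.8 × 9.8 = 360.6 N acts straight down.
Horizontal: T_left cos 66.3° = T_right cos 49°  →  T_left = 1.632 T_right.
Vertical: T_left sin 66.3° + T_right sin 49° = 360.6.
Substituting the horizontal relation into the vertical equation gives 2.249 T_right = 360.6, so T_right = 160.3 N.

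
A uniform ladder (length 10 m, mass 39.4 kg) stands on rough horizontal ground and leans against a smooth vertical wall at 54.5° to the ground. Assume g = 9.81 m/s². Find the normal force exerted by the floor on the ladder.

ΣF_y = 0: N_floor = 39.4×9.81 = 386.51 N.

N_floor ≈ 387 N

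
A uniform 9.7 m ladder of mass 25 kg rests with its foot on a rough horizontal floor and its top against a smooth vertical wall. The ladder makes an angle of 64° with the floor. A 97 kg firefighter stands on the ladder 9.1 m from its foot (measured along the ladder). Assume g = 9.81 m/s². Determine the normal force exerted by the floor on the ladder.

ΣF_y = 0: N_floor = 25×9.81 + 97×9.81 = 1196.8 N.

N_floor ≈ 1200 N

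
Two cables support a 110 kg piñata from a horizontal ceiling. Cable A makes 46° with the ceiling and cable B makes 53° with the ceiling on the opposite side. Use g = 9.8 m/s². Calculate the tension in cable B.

T_B ≈ 758 N

Weight W = 110 × 9.8 = 1078 N acts straight down.
Horizontal: T_A cos 46° = T_B cos 53°  →  T_A = 0.8663 T_B.
Vertical: T_A sin 46° + T_B sin 53° = 1078.
Substituting the horizontal relation into the vertical equation gives 1.422 T_B = 1078, so T_B = 758.2 N.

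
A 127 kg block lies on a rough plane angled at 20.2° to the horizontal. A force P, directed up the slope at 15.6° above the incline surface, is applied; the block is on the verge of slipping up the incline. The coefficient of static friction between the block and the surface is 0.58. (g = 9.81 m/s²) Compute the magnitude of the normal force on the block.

N ≈ 903 N

On the verge of sliding up the incline, friction equals μN and acts down the slope.
Perpendicular: N + P sin 15.6° = W cos 20.2° = 1169 N.
Along incline: P cos 15.6° = W sin 20.2° + μN  with W sin 20.2° = 430.2 N.
Solving the pair for P and N: P = 990.4 N, N = 902.9 N (and f = μN = 523.7 N).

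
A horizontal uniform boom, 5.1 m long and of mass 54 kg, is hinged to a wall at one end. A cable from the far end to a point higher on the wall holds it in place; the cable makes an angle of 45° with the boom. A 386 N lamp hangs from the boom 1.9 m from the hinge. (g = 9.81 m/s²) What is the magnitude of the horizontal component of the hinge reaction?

H_x ≈ 409 N

Take torques about the hinge: T sin 45° · 5.1 = 54×9.81×2.55 + 386×1.9 = 2084.2 N·m.
So T = 2084.2 / (0.7071 × 5.1) = 577.95 N.
ΣF_x = 0: H_x = T cos 45° = 408.67 N.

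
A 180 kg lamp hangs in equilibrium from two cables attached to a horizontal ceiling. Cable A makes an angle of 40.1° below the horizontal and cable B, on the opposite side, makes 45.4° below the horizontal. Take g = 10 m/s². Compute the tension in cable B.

T_B ≈ 1380 N

Weight W = 180 × 10 = 1800 N acts straight down.
Horizontal: T_A cos 40.1° = T_B cos 45.4°  →  T_A = 0.9179 T_B.
Vertical: T_A sin 40.1° + T_B sin 45.4° = 1800.
Substituting the horizontal relation into the vertical equation gives 1.303 T_B = 1800, so T_B = 1381 N.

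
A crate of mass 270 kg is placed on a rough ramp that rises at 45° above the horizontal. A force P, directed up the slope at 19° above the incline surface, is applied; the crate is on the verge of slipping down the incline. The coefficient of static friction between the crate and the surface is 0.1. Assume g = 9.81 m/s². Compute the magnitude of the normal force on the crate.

On the verge of sliding down the incline, friction equals μN and acts up the slope.
Perpendicular: N + P sin 19° = W cos 45° = 1873 N.
Along incline: P cos 19° + μN = W sin 45° with W sin 45° = 1873 N.
Solving the pair for P and N: P = 1846 N, N = 1272 N (and f = μN = 127.2 N).

N ≈ 1270 N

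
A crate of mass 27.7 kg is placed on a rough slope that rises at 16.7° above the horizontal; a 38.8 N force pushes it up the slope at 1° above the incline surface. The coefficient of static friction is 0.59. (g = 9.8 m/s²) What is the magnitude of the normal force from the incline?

N ≈ 259 N

Axes along / perpendicular to the incline. W sin 16.7° = 78.01 N down-slope; W cos 16.7° = 260 N into the surface.
Perpendicular: N = W cos 16.7° − P sin 1° = 260 − 0.6772 = 259.3 N.
Along incline: P cos 1° + f = W sin 16.7° (friction acts up-slope) → f = 78.01 − 38.79 = 39.21 N.
|f| = 39.21 N ≤ μN = 153 N, so the crate is indeed static.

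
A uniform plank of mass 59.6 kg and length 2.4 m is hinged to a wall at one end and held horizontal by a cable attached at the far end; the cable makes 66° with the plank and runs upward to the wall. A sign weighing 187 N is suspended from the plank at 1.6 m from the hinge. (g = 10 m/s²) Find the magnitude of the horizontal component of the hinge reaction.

Take torques about the hinge: T sin 66° · 2.4 = 59.6×10×1.2 + 187×1.6 = 1014.4 N·m.
So T = 1014.4 / (0.9135 × 2.4) = 462.67 N.
ΣF_x = 0: H_x = T cos 66° = 188.18 N.

H_x ≈ 188 N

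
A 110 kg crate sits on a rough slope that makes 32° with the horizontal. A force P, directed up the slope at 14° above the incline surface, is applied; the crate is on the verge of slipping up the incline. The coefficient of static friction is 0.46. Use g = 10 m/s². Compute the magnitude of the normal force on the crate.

On the verge of sliding up the incline, friction equals μN and acts down the slope.
Perpendicular: N + P sin 14° = W cos 32° = 932.9 N.
Along incline: P cos 14° = W sin 32° + μN  with W sin 32° = 582.9 N.
Solving the pair for P and N: P = 935.7 N, N = 706.5 N (and f = μN = 325 N).

N ≈ 706 N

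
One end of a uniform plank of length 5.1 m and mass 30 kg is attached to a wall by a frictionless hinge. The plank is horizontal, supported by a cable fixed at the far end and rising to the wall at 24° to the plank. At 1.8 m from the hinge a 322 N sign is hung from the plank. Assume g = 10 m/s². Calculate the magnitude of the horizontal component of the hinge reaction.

H_x ≈ 592 N

Take torques about the hinge: T sin 24° · 5.1 = 30×10×2.55 + 322×1.8 = 1344.6 N·m.
So T = 1344.6 / (0.4067 × 5.1) = 648.2 N.
ΣF_x = 0: H_x = T cos 24° = 592.16 N.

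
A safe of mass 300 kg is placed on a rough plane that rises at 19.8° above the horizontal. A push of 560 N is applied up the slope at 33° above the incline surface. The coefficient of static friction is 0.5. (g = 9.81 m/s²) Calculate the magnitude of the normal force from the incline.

Axes along / perpendicular to the incline. W sin 19.8° = 996.9 N down-slope; W cos 19.8° = 2769 N into the surface.
Perpendicular: N = W cos 19.8° − P sin 33° = 2769 − 305 = 2464 N.
Along incline: P cos 33° + f = W sin 19.8° (friction acts up-slope) → f = 996.9 − 469.7 = 527.3 N.
|f| = 527.3 N ≤ μN = 1232 N, so the safe is indeed static.

N ≈ 2460 N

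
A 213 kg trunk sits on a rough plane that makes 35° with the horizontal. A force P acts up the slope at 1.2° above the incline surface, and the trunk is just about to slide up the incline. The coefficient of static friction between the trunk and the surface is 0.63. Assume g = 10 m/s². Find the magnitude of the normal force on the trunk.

N ≈ 1700 N

On the verge of sliding up the incline, friction equals μN and acts down the slope.
Perpendicular: N + P sin 1.2° = W cos 35° = 1745 N.
Along incline: P cos 1.2° = W sin 35° + μN  with W sin 35° = 1222 N.
Solving the pair for P and N: P = 2291 N, N = 1697 N (and f = μN = 1069 N).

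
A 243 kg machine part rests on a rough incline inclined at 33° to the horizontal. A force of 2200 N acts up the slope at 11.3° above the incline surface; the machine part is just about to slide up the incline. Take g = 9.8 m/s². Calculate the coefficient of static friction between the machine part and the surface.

On the verge of sliding up the incline, friction is at its maximum μN and acts down the slope.
Perpendicular to incline: N = W cos 33° − P sin 11.3° = 1997 − 431.1 = 1566 N.
Along incline: P cos 11.3° − μN = W sin 33° → μ = −(W sin 33° − P cos 11.3°) / N = 0.5493.

μ ≈ 0.549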